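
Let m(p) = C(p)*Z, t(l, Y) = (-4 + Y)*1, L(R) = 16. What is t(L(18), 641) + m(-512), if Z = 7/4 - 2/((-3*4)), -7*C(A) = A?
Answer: 16321/21 ≈ 777.19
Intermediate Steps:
C(A) = -A/7
Z = 23/12 (Z = 7*(¼) - 2/(-12) = 7/4 - 2*(-1/12) = 7/4 + ⅙ = 23/12 ≈ 1.9167)
t(l, Y) = -4 + Y
m(p) = -23*p/84 (m(p) = -p/7*(23/12) = -23*p/84)
t(L(18), 641) + m(-512) = (-4 + 641) - 23/84*(-512) = 637 + 2944/21 = 16321/21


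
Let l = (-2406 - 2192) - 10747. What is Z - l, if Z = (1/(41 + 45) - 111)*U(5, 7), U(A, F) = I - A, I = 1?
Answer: 678925/43 ≈ 15789.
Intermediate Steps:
U(A, F) = 1 - A
l = -15345 (l = -4598 - 10747 = -15345)
Z = 19090/43 (Z = (1/(41 + 45) - 111)*(1 - 1*5) = (1/86 - 111)*(1 - 5) = (1/86 - 111)*(-4) = -9545/86*(-4) = 19090/43 ≈ 443.95)
Z - l = 19090/43 - 1*(-15345) = 19090/43 + 15345 = 678925/43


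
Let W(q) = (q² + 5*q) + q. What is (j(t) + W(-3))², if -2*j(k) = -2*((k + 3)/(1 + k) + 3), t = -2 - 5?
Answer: 256/9 ≈ 28.444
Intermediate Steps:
W(q) = q² + 6*q
t = -7
j(k) = 3 + (3 + k)/(1 + k) (j(k) = -(-1)*((k + 3)/(1 + k) + 3) = -(-1)*((3 + k)/(1 + k) + 3) = -(-1)*(3 + (3 + k)/(1 + k)) = -(-6 - 2*(3 + k)/(1 + k))/2 = 3 + (3 + k)/(1 + k))
(j(t) + W(-3))² = (2*(3 + 2*(-7))/(1 - 7) - 3*(6 - 3))² = (2*(3 - 14)/(-6) - 3*3)² = (2*(-⅙)*(-11) - 9)² = (11/3 - 9)² = (-16/3)² = 256/9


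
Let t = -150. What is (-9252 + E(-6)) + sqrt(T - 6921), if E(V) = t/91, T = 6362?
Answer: -842082/91 + I*sqrt(559) ≈ -9253.6 + 23.643*I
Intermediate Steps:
E(V) = -150/91
(-9252 + E(-6)) + sqrt(T - 6921) = (-9252 - 150/91) + sqrt(6362 - 6921) = -842082/91 + sqrt(-559) = -842082/91 + I*sqrt(559)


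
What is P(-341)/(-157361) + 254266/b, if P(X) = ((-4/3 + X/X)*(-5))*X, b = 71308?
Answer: 60078118109/16831647282 ≈ 3.5694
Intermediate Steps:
P(X) = 5*X/3 (P(X) = ((-4*⅓ + 1)*(-5))*X = ((-4/3 + 1)*(-5))*X = (-⅓*(-5))*X = 5*X/3)
P(-341)/(-157361) + 254266/b = ((5/3)*(-341))/(-157361) + 254266/71308 = -1705/3*(-1/157361) + 254266*(1/71308) = 1705/472083 + 127133/35654 = 60078118109/16831647282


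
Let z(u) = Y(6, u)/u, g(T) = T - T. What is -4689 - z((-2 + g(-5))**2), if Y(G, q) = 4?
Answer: -4690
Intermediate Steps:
g(T) = 0
z(u) = 4/u
-4689 - z((-2 + g(-5))**2) = -4689 - 4/((-2 + 0)**2) = -4689 - 4/((-2)**2) = -4689 - 4/4 = -4689 - 1*1 = -4689 - 1 = -4690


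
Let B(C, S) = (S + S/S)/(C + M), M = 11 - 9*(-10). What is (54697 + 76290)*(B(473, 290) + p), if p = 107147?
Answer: 8056050104303/574 ≈ 1.4035e+10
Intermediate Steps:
M = 101 (M = 11 + 90 = 101)
B(C, S) = (1 + S)/(101 + C) (B(C, S) = (S + S/S)/(C + 101) = (S + 1)/(101 + C) = (1 + S)/(101 + C))
(54697 + 76290)*(B(473, 290) + p) = (54697 + 76290)*((1 + 290)/(101 + 473) + 107147) = 130987*(291/574 + 107147) = 130987*(61502669/574) = 8056050104303/574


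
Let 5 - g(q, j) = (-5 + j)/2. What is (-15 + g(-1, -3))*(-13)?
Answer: 78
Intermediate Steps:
g(q, j) = 15/2 - j/2 (g(q, j) = 5 - (-5 + j)/2 = 5 - (-5/2 + j/2) = 5 + (5/2 - j/2) = 15/2 - j/2)
(-15 + g(-1, -3))*(-13) = (-15 + (15/2 - ½*(-3)))*(-13) = (-15 + (15/2 + 3/2))*(-13) = (-15 + 9)*(-13) = -6*(-13) = 78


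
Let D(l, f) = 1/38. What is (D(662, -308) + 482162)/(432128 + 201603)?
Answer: 2617451/3440254 ≈ 0.76083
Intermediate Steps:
D(l, f) = 1/38
(D(662, -308) + 482162)/(432128 + 201603) = (1/38 + 482162)/(432128 + 201603) = (18322157/38)/633731 = (18322157/38)*(1/633731) = 2617451/3440254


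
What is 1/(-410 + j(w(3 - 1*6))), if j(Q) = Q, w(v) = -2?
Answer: -1/412 ≈ -0.0024272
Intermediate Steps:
1/(-410 + j(w(3 - 1*6))) = 1/(-410 - 2) = 1/(-412) = -1/412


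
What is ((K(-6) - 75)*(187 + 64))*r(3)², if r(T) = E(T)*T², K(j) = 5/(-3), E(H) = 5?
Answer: -38967750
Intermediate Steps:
K(j) = -5/3 (K(j) = 5*(-⅓) = -5/3)
r(T) = 5*T²
((K(-6) - 75)*(187 + 64))*r(3)² = ((-5/3 - 75)*(187 + 64))*(5*3²)² = (-230/3*251)*(5*9)² = -57730/3*45² = -57730/3*2025 = -38967750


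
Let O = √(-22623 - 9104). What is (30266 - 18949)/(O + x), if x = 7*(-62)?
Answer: -4911578/220083 - 11317*I*√31727/220083 ≈ -22.317 - 9.1592*I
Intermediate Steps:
x = -434
O = I*√31727 (O = √(-31727) = I*√31727 ≈ 178.12*I)
(30266 - 18949)/(O + x) = (30266 - 18949)/(I*√31727 - 434) = 11317/(-434 + I*√31727)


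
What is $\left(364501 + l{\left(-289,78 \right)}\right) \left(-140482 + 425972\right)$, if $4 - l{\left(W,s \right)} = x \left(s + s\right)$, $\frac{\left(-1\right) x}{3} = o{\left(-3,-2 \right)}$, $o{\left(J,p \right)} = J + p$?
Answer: $103394485850$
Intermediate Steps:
$x = 15$ ($x = - 3 \left(-3 - 2\right) = \left(-3\right) \left(-5\right) = 15$)
$l{\left(W,s \right)} = 4 - 30 s$ ($l{\left(W,s \right)} = 4 - 15 \left(s + s\right) = 4 - 15 \cdot 2 s = 4 - 30 s$)
$\left(364501 + l{\left(-289,78 \right)}\right) \left(-140482 + 425972\right) = \left(364501 + \left(4 - 2340\right)\right) \left(-140482 + 425972\right) = \left(364501 + \left(4 - 2340\right)\right) 285490 = \left(364501 - 2336\right) 285490 = 362165 \cdot 285490 = 103394485850$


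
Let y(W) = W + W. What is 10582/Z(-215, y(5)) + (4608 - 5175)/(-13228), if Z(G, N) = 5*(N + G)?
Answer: -139397521/13558700 ≈ -10.281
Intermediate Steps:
y(W) = 2*W
Z(G, N) = 5*G + 5*N (Z(G, N) = 5*(G + N) = 5*G + 5*N)
10582/Z(-215, y(5)) + (4608 - 5175)/(-13228) = 10582/(5*(-215) + 5*(2*5)) + (4608 - 5175)/(-13228) = 10582/(-1075 + 5*10) - 567*(-1/13228) = 10582/(-1075 + 50) + 567/13228 = 10582/(-1025) + 567/13228 = 10582*(-1/1025) + 567/13228 = -10582/1025 + 567/13228 = -139397521/13558700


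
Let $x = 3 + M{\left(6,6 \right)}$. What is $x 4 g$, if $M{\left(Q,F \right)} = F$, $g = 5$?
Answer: $180$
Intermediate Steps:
$x = 9$ ($x = 3 + 6 = 9$)
$x 4 g = 9 \cdot 4 \cdot 5 = 36 \cdot 5 = 180$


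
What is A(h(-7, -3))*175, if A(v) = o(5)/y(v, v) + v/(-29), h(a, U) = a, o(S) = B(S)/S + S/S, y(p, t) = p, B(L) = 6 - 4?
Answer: 210/29 ≈ 7.2414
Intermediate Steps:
B(L) = 2
o(S) = 1 + 2/S (o(S) = 2/S + S/S = 2/S + 1 = 1 + 2/S)
A(v) = -v/29 + 7/(5*v) (A(v) = ((2 + 5)/5)/v + v/(-29) = ((1/5)*7)/v + v*(-1/29) = 7/(5*v) - v/29 = -v/29 + 7/(5*v))
A(h(-7, -3))*175 = (-1/29*(-7) + (7/5)/(-7))*175 = (7/29 + (7/5)*(-1/7))*175 = (7/29 - 1/5)*175 = (6/145)*175 = 210/29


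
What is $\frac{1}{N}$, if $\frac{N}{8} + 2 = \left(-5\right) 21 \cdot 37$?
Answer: $- \frac{1}{31096} \approx -3.2158 \cdot 10^{-5}$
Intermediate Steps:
$N = -31096$ ($N = -16 + 8 \left(-5\right) 21 \cdot 37 = -16 + 8 \left(\left(-105\right) 37\right) = -16 + 8 \left(-3885\right) = -16 - 31080 = -31096$)
$\frac{1}{N} = \frac{1}{-31096} = - \frac{1}{31096}$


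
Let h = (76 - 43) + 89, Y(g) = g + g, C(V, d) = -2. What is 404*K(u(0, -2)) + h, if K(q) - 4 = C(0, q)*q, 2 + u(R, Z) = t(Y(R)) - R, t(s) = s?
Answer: 3354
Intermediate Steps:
Y(g) = 2*g
h = 122 (h = 33 + 89 = 122)
u(R, Z) = -2 + R (u(R, Z) = -2 + (2*R - R) = -2 + R)
K(q) = 4 - 2*q
404*K(u(0, -2)) + h = 404*(4 - 2*(-2 + 0)) + 122 = 404*(4 - 2*(-2)) + 122 = 404*(4 + 4) + 122 = 404*8 + 122 = 3232 + 122 = 3354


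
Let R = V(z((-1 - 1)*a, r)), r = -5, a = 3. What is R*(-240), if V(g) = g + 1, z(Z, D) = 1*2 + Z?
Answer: 720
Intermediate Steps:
z(Z, D) = 2 + Z
V(g) = 1 + g
R = -3 (R = 1 + (2 + (-1 - 1)*3) = 1 + (2 - 2*3) = 1 + (2 - 6) = 1 - 4 = -3)
R*(-240) = -3*(-240) = 720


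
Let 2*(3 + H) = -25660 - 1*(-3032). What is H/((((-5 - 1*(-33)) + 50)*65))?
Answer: -11317/5070 ≈ -2.2322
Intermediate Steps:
H = -11317 (H = -3 + (-25660 - 1*(-3032))/2 = -3 + (-25660 + 3032)/2 = -3 + (½)*(-22628) = -3 - 11314 = -11317)
H/((((-5 - 1*(-33)) + 50)*65)) = -11317*1/(65*((-5 - 1*(-33)) + 50)) = -11317*1/(65*((-5 + 33) + 50)) = -11317*1/(65*(28 + 50)) = -11317/(78*65) = -11317/5070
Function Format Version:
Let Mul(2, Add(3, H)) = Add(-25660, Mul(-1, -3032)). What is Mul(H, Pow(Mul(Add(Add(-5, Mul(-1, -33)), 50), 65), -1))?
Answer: Rational(-11317, 5070) ≈ -2.2322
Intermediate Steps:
H = -11317 (H = Add(-3, Mul(Rational(1, 2), Add(-25660, Mul(-1, -3032)))) = Add(-3, Mul(Rational(1, 2), Add(-25660, 3032))) = Add(-3, Mul(Rational(1, 2), -22628)) = Add(-3, -11314) = -11317)
Mul(H, Pow(Mul(Add(Add(-5, Mul(-1, -33)), 50), 65), -1)) = Mul(-11317, Pow(Mul(Add(Add(-5, Mul(-1, -33)), 50), 65), -1)) = Mul(-11317, Pow(Mul(Add(Add(-5, 33), 50), 65), -1)) = Mul(-11317, Pow(Mul(Add(28, 50), 65), -1)) = Mul(-11317, Pow(Mul(78, 65), -1)) = Mul(-11317, Pow(5070, -1)) = Mul(-11317, Rational(1, 5070)) = Rational(-11317, 5070)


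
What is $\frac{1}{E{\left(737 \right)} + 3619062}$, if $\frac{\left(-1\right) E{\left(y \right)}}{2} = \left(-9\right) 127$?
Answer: $\frac{1}{3621348} \approx 2.7614 \cdot 10^{-7}$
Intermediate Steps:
$E{\left(y \right)} = 2286$ ($E{\left(y \right)} = - 2 \left(\left(-9\right) 127\right) = \left(-2\right) \left(-1143\right) = 2286$)
$\frac{1}{E{\left(737 \right)} + 3619062} = \frac{1}{2286 + 3619062} = \frac{1}{3621348}$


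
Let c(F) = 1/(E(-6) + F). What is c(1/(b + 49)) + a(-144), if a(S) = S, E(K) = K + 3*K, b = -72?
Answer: -79655/553 ≈ -144.04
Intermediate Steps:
E(K) = 4*K
c(F) = 1/(-24 + F) (c(F) = 1/(4*(-6) + F) = 1/(-24 + F))
c(1/(b + 49)) + a(-144) = 1/(-24 + 1/(-72 + 49)) - 144 = 1/(-24 + 1/(-23)) - 144 = 1/(-24 - 1/23) - 144 = 1/(-553/23) - 144 = -23/553 - 144 = -79655/553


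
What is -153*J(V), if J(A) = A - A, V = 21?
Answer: 0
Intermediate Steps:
J(A) = 0
-153*J(V) = -153*0 = 0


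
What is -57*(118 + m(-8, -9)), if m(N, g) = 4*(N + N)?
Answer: -3078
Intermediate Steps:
m(N, g) = 8*N (m(N, g) = 4*(2*N) = 8*N)
-57*(118 + m(-8, -9)) = -57*(118 + 8*(-8)) = -57*(118 - 64) = -57*54 = -3078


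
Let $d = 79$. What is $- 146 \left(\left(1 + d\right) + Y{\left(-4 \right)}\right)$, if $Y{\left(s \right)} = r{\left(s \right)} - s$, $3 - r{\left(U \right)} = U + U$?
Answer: $-13870$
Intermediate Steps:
$r{\left(U \right)} = 3 - 2 U$ ($r{\left(U \right)} = 3 - \left(U + U\right) = 3 - 2 U$)
$Y{\left(s \right)} = 3 - 3 s$ ($Y{\left(s \right)} = \left(3 - 2 s\right) - s = 3 - 3 s$)
$- 146 \left(\left(1 + d\right) + Y{\left(-4 \right)}\right) = - 146 \left(\left(1 + 79\right) + \left(3 - -12\right)\right) = - 146 \left(80 + \left(3 + 12\right)\right) = - 146 \left(80 + 15\right) = \left(-146\right) 95 = -13870$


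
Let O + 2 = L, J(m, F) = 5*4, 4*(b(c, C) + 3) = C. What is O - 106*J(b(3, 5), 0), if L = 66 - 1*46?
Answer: -2102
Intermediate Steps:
L = 20 (L = 66 - 46 = 20)
b(c, C) = -3 + C/4
J(m, F) = 20
O = 18 (O = -2 + 20 = 18)
O - 106*J(b(3, 5), 0) = 18 - 106*20 = 18 - 2120 = -2102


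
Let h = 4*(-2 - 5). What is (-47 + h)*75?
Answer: -5625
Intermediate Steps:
h = -28 (h = 4*(-7) = -28)
(-47 + h)*75 = (-47 - 28)*75 = -75*75 = -5625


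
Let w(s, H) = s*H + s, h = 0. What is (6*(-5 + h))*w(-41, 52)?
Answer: 65190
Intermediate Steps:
w(s, H) = s + H*s (w(s, H) = H*s + s = s + H*s)
(6*(-5 + h))*w(-41, 52) = (6*(-5 + 0))*(-41*(1 + 52)) = (6*(-5))*(-41*53) = -30*(-2173) = 65190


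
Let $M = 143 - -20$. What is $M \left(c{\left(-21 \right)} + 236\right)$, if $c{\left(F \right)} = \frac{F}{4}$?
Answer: $\frac{150449}{4} \approx 37612.0$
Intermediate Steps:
$c{\left(F \right)} = \frac{F}{4}$ ($c{\left(F \right)} = F \frac{1}{4} = \frac{F}{4}$)
$M = 163$ ($M = 143 + 20 = 163$)
$M \left(c{\left(-21 \right)} + 236\right) = 163 \left(\frac{1}{4} \left(-21\right) + 236\right) = 163 \left(- \frac{21}{4} + 236\right) = 163 \cdot \frac{923}{4} = \frac{150449}{4}$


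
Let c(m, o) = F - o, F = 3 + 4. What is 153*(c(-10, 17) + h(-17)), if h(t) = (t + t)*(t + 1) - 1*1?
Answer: 81549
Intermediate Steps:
h(t) = -1 + 2*t*(1 + t) (h(t) = (2*t)*(1 + t) - 1 = 2*t*(1 + t) - 1 = -1 + 2*t*(1 + t))
F = 7
c(m, o) = 7 - o
153*(c(-10, 17) + h(-17)) = 153*((7 - 1*17) + (-1 + 2*(-17) + 2*(-17)**2)) = 153*((7 - 17) + (-1 - 34 + 2*289)) = 153*(-10 + (-1 - 34 + 578)) = 153*(-10 + 543) = 153*533 = 81549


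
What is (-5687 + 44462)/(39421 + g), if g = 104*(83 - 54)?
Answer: 38775/42437 ≈ 0.91371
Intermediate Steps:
g = 3016 (g = 104*29 = 3016)
(-5687 + 44462)/(39421 + g) = (-5687 + 44462)/(39421 + 3016) = 38775/42437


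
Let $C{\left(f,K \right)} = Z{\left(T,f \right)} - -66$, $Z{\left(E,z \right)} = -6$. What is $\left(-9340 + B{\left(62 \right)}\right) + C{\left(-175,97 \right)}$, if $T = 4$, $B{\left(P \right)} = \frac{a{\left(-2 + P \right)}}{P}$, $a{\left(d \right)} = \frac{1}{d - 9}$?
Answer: $- \frac{29343359}{3162} \approx -9280.0$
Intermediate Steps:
$a{\left(d \right)} = \frac{1}{-9 + d}$
$B{\left(P \right)} = \frac{1}{P \left(-11 + P\right)}$ ($B{\left(P \right)} = \frac{1}{\left(-9 + \left(-2 + P\right)\right) P} = \frac{1}{\left(-11 + P\right) P} = \frac{1}{P \left(-11 + P\right)}$)
$C{\left(f,K \right)} = 60$ ($C{\left(f,K \right)} = -6 - -66 = -6 + 66 = 60$)
$\left(-9340 + B{\left(62 \right)}\right) + C{\left(-175,97 \right)} = \left(-9340 + \frac{1}{62 \left(-11 + 62\right)}\right) + 60 = \left(-9340 + \frac{1}{62 \cdot 51}\right) + 60 = \left(-9340 + \frac{1}{62} \cdot \frac{1}{51}\right) + 60 = \left(-9340 + \frac{1}{3162}\right) + 60 = - \frac{29533079}{3162} + 60 = - \frac{29343359}{3162}$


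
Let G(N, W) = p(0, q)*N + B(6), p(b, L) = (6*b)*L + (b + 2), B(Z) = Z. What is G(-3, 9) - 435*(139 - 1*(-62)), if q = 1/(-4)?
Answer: -87435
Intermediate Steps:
q = -1/4 ≈ -0.25000
p(b, L) = 2 + b + 6*L*b (p(b, L) = 6*L*b + (2 + b) = 2 + b + 6*L*b)
G(N, W) = 6 + 2*N (G(N, W) = (2 + 0 + 6*(-1/4)*0)*N + 6 = (2 + 0 + 0)*N + 6 = 2*N + 6 = 6 + 2*N)
G(-3, 9) - 435*(139 - 1*(-62)) = (6 + 2*(-3)) - 435*(139 - 1*(-62)) = (6 - 6) - 435*(139 + 62) = 0 - 435*201 = 0 - 87435 = -87435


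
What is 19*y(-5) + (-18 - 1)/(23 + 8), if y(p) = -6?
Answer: -3553/31 ≈ -114.61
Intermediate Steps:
19*y(-5) + (-18 - 1)/(23 + 8) = 19*(-6) + (-18 - 1)/(23 + 8) = -114 - 19/31 = -3553/31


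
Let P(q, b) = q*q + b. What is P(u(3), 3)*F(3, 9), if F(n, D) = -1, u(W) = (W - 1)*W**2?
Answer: -327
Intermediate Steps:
u(W) = W**2*(-1 + W) (u(W) = (-1 + W)*W**2 = W**2*(-1 + W))
P(q, b) = b + q**2 (P(q, b) = q**2 + b = b + q**2)
P(u(3), 3)*F(3, 9) = (3 + (3**2*(-1 + 3))**2)*(-1) = (3 + (9*2)**2)*(-1) = (3 + 18**2)*(-1) = (3 + 324)*(-1) = 327*(-1) = -327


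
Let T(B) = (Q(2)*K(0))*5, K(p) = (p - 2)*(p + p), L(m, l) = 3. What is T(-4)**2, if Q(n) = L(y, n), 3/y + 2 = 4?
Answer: 0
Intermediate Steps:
y = 3/2 (y = 3/(-2 + 4) = 3/2 ≈ 1.5000)
Q(n) = 3
K(p) = 2*p*(-2 + p) (K(p) = (-2 + p)*(2*p) = 2*p*(-2 + p))
T(B) = 0 (T(B) = (3*(2*0*(-2 + 0)))*5 = (3*(2*0*(-2)))*5 = (3*0)*5 = 0*5 = 0)
T(-4)**2 = 0**2 = 0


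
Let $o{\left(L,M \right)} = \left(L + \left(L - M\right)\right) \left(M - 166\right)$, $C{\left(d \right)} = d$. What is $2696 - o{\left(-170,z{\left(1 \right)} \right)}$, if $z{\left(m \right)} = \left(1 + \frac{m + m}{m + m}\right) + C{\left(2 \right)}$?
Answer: $-53032$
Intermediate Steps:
$z{\left(m \right)} = 4$ ($z{\left(m \right)} = \left(1 + \frac{m + m}{m + m}\right) + 2 = \left(1 + \frac{2 m}{2 m}\right) + 2 = \left(1 + 2 m \frac{1}{2 m}\right) + 2 = \left(1 + 1\right) + 2 = 2 + 2 = 4$)
$o{\left(L,M \right)} = \left(-166 + M\right) \left(- M + 2 L\right)$ ($o{\left(L,M \right)} = \left(- M + 2 L\right) \left(-166 + M\right) = \left(-166 + M\right) \left(- M + 2 L\right)$)
$2696 - o{\left(-170,z{\left(1 \right)} \right)} = 2696 - \left(- 4^{2} - -56440 + 166 \cdot 4 + 2 \left(-170\right) 4\right) = 2696 - \left(\left(-1\right) 16 + 56440 + 664 - 1360\right) = 2696 - \left(-16 + 56440 + 664 - 1360\right) = 2696 - 55728 = -53032$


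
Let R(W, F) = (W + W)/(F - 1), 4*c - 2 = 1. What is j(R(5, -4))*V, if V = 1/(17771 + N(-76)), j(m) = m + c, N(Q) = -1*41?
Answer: -1/14184 ≈ -7.0502e-5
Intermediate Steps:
c = ¾ (c = ½ + (¼)*1 = ½ + ¼ = ¾ ≈ 0.75000)
N(Q) = -41
R(W, F) = 2*W/(-1 + F) (R(W, F) = (2*W)/(-1 + F) = 2*W/(-1 + F))
j(m) = ¾ + m (j(m) = m + ¾ = ¾ + m)
V = 1/17730 (V = 1/(17771 - 41) = 1/17730 ≈ 5.6402e-5)
j(R(5, -4))*V = (¾ + 2*5/(-1 - 4))*(1/17730) = (¾ + 2*5/(-5))*(1/17730) = (¾ + 2*5*(-⅕))*(1/17730) = (¾ - 2)*(1/17730) = -5/4*1/17730 = -1/14184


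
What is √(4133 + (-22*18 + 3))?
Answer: 2*√935 ≈ 61.156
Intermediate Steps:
√(4133 + (-22*18 + 3)) = √(4133 + (-396 + 3)) = √(4133 - 393) = √3740 = 2*√935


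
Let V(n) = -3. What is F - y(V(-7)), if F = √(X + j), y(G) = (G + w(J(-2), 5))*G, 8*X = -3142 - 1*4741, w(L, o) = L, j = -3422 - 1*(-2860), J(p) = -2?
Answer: -15 + I*√24758/4 ≈ -15.0 + 39.337*I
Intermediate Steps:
j = -562 (j = -3422 + 2860 = -562)
X = -7883/8 (X = (-3142 - 1*4741)/8 = (-3142 - 4741)/8 = (⅛)*(-7883) = -7883/8 ≈ -985.38)
y(G) = G*(-2 + G) (y(G) = (G - 2)*G = (-2 + G)*G = G*(-2 + G))
F = I*√24758/4 (F = √(-7883/8 - 562) = √(-12379/8) = I*√24758/4 ≈ 39.337*I)
F - y(V(-7)) = I*√24758/4 - (-3)*(-2 - 3) = I*√24758/4 - (-3)*(-5) = I*√24758/4 - 1*15 = I*√24758/4 - 15 = -15 + I*√24758/4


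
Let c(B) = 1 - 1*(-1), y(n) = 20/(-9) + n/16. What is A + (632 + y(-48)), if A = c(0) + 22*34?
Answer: 12391/9 ≈ 1376.8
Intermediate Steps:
y(n) = -20/9 + n/16 (y(n) = 20*(-⅑) + n*(1/16) = -20/9 + n/16)
c(B) = 2 (c(B) = 1 + 1 = 2)
A = 750 (A = 2 + 22*34 = 2 + 748 = 750)
A + (632 + y(-48)) = 750 + (632 + (-20/9 + (1/16)*(-48))) = 750 + (632 + (-20/9 - 3)) = 750 + (632 - 47/9) = 750 + 5641/9 = 12391/9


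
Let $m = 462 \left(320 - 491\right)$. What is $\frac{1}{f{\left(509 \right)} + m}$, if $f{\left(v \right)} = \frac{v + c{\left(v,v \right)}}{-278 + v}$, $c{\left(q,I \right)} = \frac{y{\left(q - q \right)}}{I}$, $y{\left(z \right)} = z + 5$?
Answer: $- \frac{39193}{3096239024} \approx -1.2658 \cdot 10^{-5}$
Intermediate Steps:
$y{\left(z \right)} = 5 + z$
$m = -79002$ ($m = 462 \left(-171\right) = -79002$)
$c{\left(q,I \right)} = \frac{5}{I}$ ($c{\left(q,I \right)} = \frac{5 + \left(q - q\right)}{I} = \frac{5 + 0}{I} = \frac{5}{I}$)
$f{\left(v \right)} = \frac{v + \frac{5}{v}}{-278 + v}$
$\frac{1}{f{\left(509 \right)} + m} = \frac{1}{\frac{5 + 509^{2}}{509 \left(-278 + 509\right)} - 79002} = \frac{1}{\frac{5 + 259081}{509 \cdot 231} - 79002} = \frac{1}{\frac{1}{509} \cdot \frac{1}{231} \cdot 259086 - 79002} = \frac{1}{\frac{86362}{39193} - 79002} = \frac{1}{- \frac{3096239024}{39193}} = - \frac{39193}{3096239024}$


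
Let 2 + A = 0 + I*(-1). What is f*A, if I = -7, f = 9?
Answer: 45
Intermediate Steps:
A = 5 (A = -2 + (0 - 7*(-1)) = -2 + (0 + 7) = -2 + 7 = 5)
f*A = 9*5 = 45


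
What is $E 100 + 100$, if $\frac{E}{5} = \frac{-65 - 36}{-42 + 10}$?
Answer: $\frac{13425}{8} \approx 1678.1$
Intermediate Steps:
$E = \frac{505}{32}$ ($E = 5 \frac{-65 - 36}{-42 + 10} = 5 \left(- \frac{101}{-32}\right) = 5 \left(\left(-101\right) \left(- \frac{1}{32}\right)\right) = 5 \cdot \frac{101}{32} = \frac{505}{32} \approx 15.781$)
$E 100 + 100 = \frac{505}{32} \cdot 100 + 100 = \frac{12625}{8} + 100 = \frac{13425}{8}$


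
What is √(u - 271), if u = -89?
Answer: 6*I*√10 ≈ 18.974*I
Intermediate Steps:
√(u - 271) = √(-89 - 271) = √(-360) = 6*I*√10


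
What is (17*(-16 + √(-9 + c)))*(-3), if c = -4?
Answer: 816 - 51*I*√13 ≈ 816.0 - 183.88*I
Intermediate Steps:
(17*(-16 + √(-9 + c)))*(-3) = (17*(-16 + √(-9 - 4)))*(-3) = (17*(-16 + √(-13)))*(-3) = (17*(-16 + I*√13))*(-3) = (-272 + 17*I*√13)*(-3) = 816 - 51*I*√13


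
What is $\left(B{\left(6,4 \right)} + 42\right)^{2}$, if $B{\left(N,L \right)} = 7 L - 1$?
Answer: $4761$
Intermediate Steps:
$B{\left(N,L \right)} = -1 + 7 L$
$\left(B{\left(6,4 \right)} + 42\right)^{2} = \left(\left(-1 + 7 \cdot 4\right) + 42\right)^{2} = \left(\left(-1 + 28\right) + 42\right)^{2} = \left(27 + 42\right)^{2} = 69^{2} = 4761$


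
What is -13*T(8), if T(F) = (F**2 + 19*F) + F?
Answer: -2912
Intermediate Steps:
T(F) = F**2 + 20*F
-13*T(8) = -104*(20 + 8) = -104*28 = -13*224 = -2912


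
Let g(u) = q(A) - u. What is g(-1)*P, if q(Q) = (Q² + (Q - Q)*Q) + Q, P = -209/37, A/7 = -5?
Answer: -248919/37 ≈ -6727.5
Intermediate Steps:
A = -35 (A = 7*(-5) = -35)
P = -209/37 (P = -209*1/37 = -209/37 ≈ -5.6487)
q(Q) = Q + Q² (q(Q) = (Q² + 0*Q) + Q = (Q² + 0) + Q = Q² + Q = Q + Q²)
g(u) = 1190 - u (g(u) = -35*(1 - 35) - u = -35*(-34) - u = 1190 - u)
g(-1)*P = (1190 - 1*(-1))*(-209/37) = (1190 + 1)*(-209/37) = 1191*(-209/37) = -248919/37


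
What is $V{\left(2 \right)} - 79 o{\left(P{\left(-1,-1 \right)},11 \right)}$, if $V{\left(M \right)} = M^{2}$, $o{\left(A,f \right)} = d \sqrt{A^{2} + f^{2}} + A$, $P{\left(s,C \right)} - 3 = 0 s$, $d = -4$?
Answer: $-233 + 316 \sqrt{130} \approx 3370.0$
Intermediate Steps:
$P{\left(s,C \right)} = 3$ ($P{\left(s,C \right)} = 3 + 0 s = 3 + 0 = 3$)
$o{\left(A,f \right)} = A - 4 \sqrt{A^{2} + f^{2}}$ ($o{\left(A,f \right)} = - 4 \sqrt{A^{2} + f^{2}} + A = A - 4 \sqrt{A^{2} + f^{2}}$)
$V{\left(2 \right)} - 79 o{\left(P{\left(-1,-1 \right)},11 \right)} = 2^{2} - 79 \left(3 - 4 \sqrt{3^{2} + 11^{2}}\right) = 4 - 79 \left(3 - 4 \sqrt{9 + 121}\right) = 4 - 79 \left(3 - 4 \sqrt{130}\right) = 4 - \left(237 - 316 \sqrt{130}\right) = -233 + 316 \sqrt{130}$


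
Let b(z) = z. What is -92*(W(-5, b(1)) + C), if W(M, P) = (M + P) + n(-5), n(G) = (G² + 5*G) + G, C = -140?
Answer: 13708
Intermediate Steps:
n(G) = G² + 6*G
W(M, P) = -5 + M + P (W(M, P) = (M + P) - 5*(6 - 5) = (M + P) - 5*1 = (M + P) - 5 = -5 + M + P)
-92*(W(-5, b(1)) + C) = -92*((-5 - 5 + 1) - 140) = -92*(-9 - 140) = -92*(-149) = 13708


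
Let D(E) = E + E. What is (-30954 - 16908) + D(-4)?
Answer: -47870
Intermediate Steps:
D(E) = 2*E
(-30954 - 16908) + D(-4) = (-30954 - 16908) + 2*(-4) = -47862 - 8 = -47870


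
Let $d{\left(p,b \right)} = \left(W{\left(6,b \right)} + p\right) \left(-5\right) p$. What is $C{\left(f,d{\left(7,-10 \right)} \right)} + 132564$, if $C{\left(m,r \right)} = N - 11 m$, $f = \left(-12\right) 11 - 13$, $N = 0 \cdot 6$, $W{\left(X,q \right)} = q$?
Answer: $134159$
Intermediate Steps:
$N = 0$
$d{\left(p,b \right)} = p \left(- 5 b - 5 p\right)$ ($d{\left(p,b \right)} = \left(b + p\right) \left(-5\right) p = \left(- 5 b - 5 p\right) p = p \left(- 5 b - 5 p\right)$)
$f = -145$ ($f = -132 - 13 = -145$)
$C{\left(m,r \right)} = - 11 m$ ($C{\left(m,r \right)} = 0 - 11 m = - 11 m$)
$C{\left(f,d{\left(7,-10 \right)} \right)} + 132564 = \left(-11\right) \left(-145\right) + 132564 = 1595 + 132564 = 134159$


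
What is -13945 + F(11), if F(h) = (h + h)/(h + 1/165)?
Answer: -12660245/908 ≈ -13943.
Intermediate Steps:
F(h) = 2*h/(1/165 + h) (F(h) = (2*h)/(h + 1/165) = (2*h)/(1/165 + h) = 2*h/(1/165 + h))
-13945 + F(11) = -13945 + 330*11/(1 + 165*11) = -13945 + 330*11/(1 + 1815) = -13945 + 330*11/1816 = -13945 + 330*11*(1/1816) = -13945 + 1815/908 = -12660245/908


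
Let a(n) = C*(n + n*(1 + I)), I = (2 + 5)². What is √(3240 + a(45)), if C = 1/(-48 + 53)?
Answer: 3*√411 ≈ 60.819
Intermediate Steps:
C = ⅕ (C = 1/5 = ⅕ ≈ 0.20000)
I = 49 (I = 7² = 49)
a(n) = 51*n/5 (a(n) = (n + n*(1 + 49))/5 = (n + n*50)/5 = (n + 50*n)/5 = (51*n)/5 = 51*n/5)
√(3240 + a(45)) = √(3240 + (51/5)*45) = √(3240 + 459) = √3699 = 3*√411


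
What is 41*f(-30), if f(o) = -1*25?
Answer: -1025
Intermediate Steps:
f(o) = -25
41*f(-30) = 41*(-25) = -1025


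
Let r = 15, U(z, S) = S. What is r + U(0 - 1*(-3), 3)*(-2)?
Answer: 9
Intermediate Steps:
r + U(0 - 1*(-3), 3)*(-2) = 15 + 3*(-2) = 15 - 6 = 9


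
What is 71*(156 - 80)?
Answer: 5396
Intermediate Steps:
71*(156 - 80) = 71*76 = 5396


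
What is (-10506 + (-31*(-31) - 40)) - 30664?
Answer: -40249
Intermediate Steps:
(-10506 + (-31*(-31) - 40)) - 30664 = (-10506 + (961 - 40)) - 30664 = (-10506 + 921) - 30664 = -9585 - 30664 = -40249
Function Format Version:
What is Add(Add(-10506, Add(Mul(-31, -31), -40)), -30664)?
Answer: -40249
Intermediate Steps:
Add(Add(-10506, Add(Mul(-31, -31), -40)), -30664) = Add(Add(-10506, Add(961, -40)), -30664) = Add(Add(-10506, 921), -30664) = Add(-9585, -30664) = -40249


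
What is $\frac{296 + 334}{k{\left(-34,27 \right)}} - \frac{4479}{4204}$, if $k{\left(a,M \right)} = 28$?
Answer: $\frac{90111}{4204} \approx 21.435$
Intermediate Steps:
$\frac{296 + 334}{k{\left(-34,27 \right)}} - \frac{4479}{4204} = \frac{296 + 334}{28} - \frac{4479}{4204} = 630 \cdot \frac{1}{28} - \frac{4479}{4204} = \frac{45}{2} - \frac{4479}{4204} = \frac{90111}{4204}$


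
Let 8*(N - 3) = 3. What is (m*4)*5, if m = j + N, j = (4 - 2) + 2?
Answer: 295/2 ≈ 147.50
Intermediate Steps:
j = 4 (j = 2 + 2 = 4)
N = 27/8 (N = 3 + (⅛)*3 = 3 + 3/8 = 27/8 ≈ 3.3750)
m = 59/8 (m = 4 + 27/8 = 59/8 ≈ 7.3750)
(m*4)*5 = ((59/8)*4)*5 = (59/2)*5 = 295/2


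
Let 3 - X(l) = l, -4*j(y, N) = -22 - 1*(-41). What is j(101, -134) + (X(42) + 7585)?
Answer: 30165/4 ≈ 7541.3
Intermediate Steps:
j(y, N) = -19/4 (j(y, N) = -(-22 - 1*(-41))/4 = -(-22 + 41)/4 = -1/4*19 = -19/4)
X(l) = 3 - l
j(101, -134) + (X(42) + 7585) = -19/4 + ((3 - 1*42) + 7585) = -19/4 + ((3 - 42) + 7585) = -19/4 + (-39 + 7585) = -19/4 + 7546 = 30165/4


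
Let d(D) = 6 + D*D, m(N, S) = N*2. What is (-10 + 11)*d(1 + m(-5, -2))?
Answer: 87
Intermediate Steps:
m(N, S) = 2*N
d(D) = 6 + D**2
(-10 + 11)*d(1 + m(-5, -2)) = (-10 + 11)*(6 + (1 + 2*(-5))**2) = 1*(6 + (1 - 10)**2) = 1*(6 + (-9)**2) = 1*(6 + 81) = 1*87 = 87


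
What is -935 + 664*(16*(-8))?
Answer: -85927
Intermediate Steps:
-935 + 664*(16*(-8)) = -935 + 664*(-128) = -935 - 84992 = -85927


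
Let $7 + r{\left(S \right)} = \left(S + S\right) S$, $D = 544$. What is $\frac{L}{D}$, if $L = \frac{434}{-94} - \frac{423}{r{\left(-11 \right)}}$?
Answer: $- \frac{377}{31960} \approx -0.011796$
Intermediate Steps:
$r{\left(S \right)} = -7 + 2 S^{2}$ ($r{\left(S \right)} = -7 + \left(S + S\right) S = -7 + 2 S S = -7 + 2 S^{2}$)
$L = - \frac{1508}{235}$ ($L = \frac{434}{-94} - \frac{423}{-7 + 2 \left(-11\right)^{2}} = 434 \left(- \frac{1}{94}\right) - \frac{423}{-7 + 2 \cdot 121} = - \frac{217}{47} - \frac{423}{-7 + 242} = - \frac{217}{47} - \frac{423}{235} = - \frac{217}{47} - \frac{9}{5} = - \frac{1508}{235} \approx -6.417$)
$\frac{L}{D} = - \frac{1508}{235 \cdot 544} = \left(- \frac{1508}{235}\right) \frac{1}{544} = - \frac{377}{31960}$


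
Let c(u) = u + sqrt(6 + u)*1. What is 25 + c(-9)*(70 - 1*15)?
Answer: -470 + 55*I*sqrt(3) ≈ -470.0 + 95.263*I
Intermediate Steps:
c(u) = u + sqrt(6 + u)
25 + c(-9)*(70 - 1*15) = 25 + (-9 + sqrt(6 - 9))*(70 - 1*15) = 25 + (-9 + sqrt(-3))*(70 - 15) = 25 + (-9 + I*sqrt(3))*55 = 25 + (-495 + 55*I*sqrt(3)) = -470 + 55*I*sqrt(3)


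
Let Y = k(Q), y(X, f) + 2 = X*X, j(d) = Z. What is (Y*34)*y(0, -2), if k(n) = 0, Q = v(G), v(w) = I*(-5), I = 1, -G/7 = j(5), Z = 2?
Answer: 0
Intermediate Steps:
j(d) = 2
G = -14 (G = -7*2 = -14)
y(X, f) = -2 + X² (y(X, f) = -2 + X*X = -2 + X²)
v(w) = -5 (v(w) = 1*(-5) = -5)
Q = -5
Y = 0
(Y*34)*y(0, -2) = (0*34)*(-2 + 0²) = 0*(-2 + 0) = 0*(-2) = 0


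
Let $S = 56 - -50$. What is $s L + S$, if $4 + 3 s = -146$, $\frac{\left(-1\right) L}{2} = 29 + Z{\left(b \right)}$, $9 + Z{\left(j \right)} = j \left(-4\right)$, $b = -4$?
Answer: $3706$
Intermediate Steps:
$Z{\left(j \right)} = -9 - 4 j$ ($Z{\left(j \right)} = -9 + j \left(-4\right) = -9 - 4 j$)
$L = -72$ ($L = - 2 \left(29 - -7\right) = - 2 \left(29 + \left(-9 + 16\right)\right) = - 2 \left(29 + 7\right) = \left(-2\right) 36 = -72$)
$s = -50$ ($s = - \frac{4}{3} + \frac{1}{3} \left(-146\right) = - \frac{4}{3} - \frac{146}{3} = -50$)
$S = 106$ ($S = 56 + 50 = 106$)
$s L + S = \left(-50\right) \left(-72\right) + 106 = 3600 + 106 = 3706$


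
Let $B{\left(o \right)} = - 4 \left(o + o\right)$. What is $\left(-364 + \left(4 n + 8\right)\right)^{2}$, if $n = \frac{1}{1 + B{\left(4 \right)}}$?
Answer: $\frac{121881600}{961} \approx 1.2683 \cdot 10^{5}$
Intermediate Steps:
$B{\left(o \right)} = - 8 o$ ($B{\left(o \right)} = - 4 \cdot 2 o = - 8 o$)
$n = - \frac{1}{31}$ ($n = \frac{1}{1 - 32} = \frac{1}{-31} = - \frac{1}{31} \approx -0.032258$)
$\left(-364 + \left(4 n + 8\right)\right)^{2} = \left(-364 + \left(4 \left(- \frac{1}{31}\right) + 8\right)\right)^{2} = \left(-364 + \left(- \frac{4}{31} + 8\right)\right)^{2} = \left(-364 + \frac{244}{31}\right)^{2} = \left(- \frac{11040}{31}\right)^{2} = \frac{121881600}{961}$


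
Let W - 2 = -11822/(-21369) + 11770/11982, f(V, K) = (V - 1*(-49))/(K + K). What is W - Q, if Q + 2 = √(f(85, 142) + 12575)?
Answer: 78740987/14224631 - 3*√28174646/142 ≈ -106.60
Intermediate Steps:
f(V, K) = (49 + V)/(2*K) (f(V, K) = (V + 49)/((2*K)) = (49 + V)*(1/(2*K)) = (49 + V)/(2*K))
W = 50291725/14224631 (W = 2 + (-11822/(-21369) + 11770/11982) = 2 + (-11822*(-1/21369) + 11770*(1/11982)) = 2 + (11822/21369 + 5885/5991) = 2 + 21842463/14224631 = 50291725/14224631 ≈ 3.5355)
Q = -2 + 3*√28174646/142 (Q = -2 + √((½)*(49 + 85)/142 + 12575) = -2 + √((½)*(1/142)*134 + 12575) = -2 + √(67/142 + 12575) = -2 + √(1785717/142) = -2 + 3*√28174646/142 ≈ 110.14)
W - Q = 50291725/14224631 - (-2 + 3*√28174646/142) = 50291725/14224631 + (2 - 3*√28174646/142) = 78740987/14224631 - 3*√28174646/142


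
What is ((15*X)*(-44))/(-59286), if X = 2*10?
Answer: 2200/9881 ≈ 0.22265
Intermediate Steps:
X = 20
((15*X)*(-44))/(-59286) = ((15*20)*(-44))/(-59286) = (300*(-44))*(-1/59286) = -13200*(-1/59286) = 2200/9881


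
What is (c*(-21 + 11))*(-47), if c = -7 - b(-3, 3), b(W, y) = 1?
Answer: -3760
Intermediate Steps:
c = -8 (c = -7 - 1*1 = -7 - 1 = -8)
(c*(-21 + 11))*(-47) = -8*(-21 + 11)*(-47) = -8*(-10)*(-47) = 80*(-47) = -3760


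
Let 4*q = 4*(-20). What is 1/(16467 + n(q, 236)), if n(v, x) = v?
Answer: 1/16447 ≈ 6.0801e-5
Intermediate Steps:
q = -20 (q = (4*(-20))/4 = (¼)*(-80) = -20)
1/(16467 + n(q, 236)) = 1/(16467 - 20) = 1/16447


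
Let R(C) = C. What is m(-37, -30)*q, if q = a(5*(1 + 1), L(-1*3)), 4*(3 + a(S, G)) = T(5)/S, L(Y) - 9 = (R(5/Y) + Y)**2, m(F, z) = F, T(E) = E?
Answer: 851/8 ≈ 106.38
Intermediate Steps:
L(Y) = 9 + (Y + 5/Y)**2 (L(Y) = 9 + (5/Y + Y)**2 = 9 + (Y + 5/Y)**2)
a(S, G) = -3 + 5/(4*S) (a(S, G) = -3 + (5/S)/4 = -3 + 5/(4*S))
q = -23/8 (q = -3 + 5/(4*((5*(1 + 1)))) = -3 + 5/(4*((5*2))) = -3 + (5/4)/10 = -3 + (5/4)*(1/10) = -3 + 1/8 = -23/8 ≈ -2.8750)
m(-37, -30)*q = -37*(-23/8) = 851/8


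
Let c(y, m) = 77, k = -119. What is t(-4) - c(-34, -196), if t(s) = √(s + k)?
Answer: -77 + I*√123 ≈ -77.0 + 11.091*I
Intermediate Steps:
t(s) = √(-119 + s) (t(s) = √(s - 119) = √(-119 + s))
t(-4) - c(-34, -196) = √(-119 - 4) - 1*77 = √(-123) - 77 = I*√123 - 77 = -77 + I*√123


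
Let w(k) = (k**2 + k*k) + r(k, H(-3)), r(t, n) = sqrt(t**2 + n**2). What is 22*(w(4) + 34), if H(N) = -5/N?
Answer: 4642/3 ≈ 1547.3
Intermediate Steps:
r(t, n) = sqrt(n**2 + t**2)
w(k) = sqrt(25/9 + k**2) + 2*k**2 (w(k) = (k**2 + k*k) + sqrt((-5/(-3))**2 + k**2) = (k**2 + k**2) + sqrt((-5*(-1/3))**2 + k**2) = 2*k**2 + sqrt((5/3)**2 + k**2) = 2*k**2 + sqrt(25/9 + k**2) = sqrt(25/9 + k**2) + 2*k**2)
22*(w(4) + 34) = 22*((2*4**2 + sqrt(25 + 9*4**2)/3) + 34) = 22*((2*16 + sqrt(25 + 9*16)/3) + 34) = 22*((32 + sqrt(25 + 144)/3) + 34) = 22*((32 + sqrt(169)/3) + 34) = 22*((32 + (1/3)*13) + 34) = 22*((32 + 13/3) + 34) = 22*(109/3 + 34) = 22*(211/3) = 4642/3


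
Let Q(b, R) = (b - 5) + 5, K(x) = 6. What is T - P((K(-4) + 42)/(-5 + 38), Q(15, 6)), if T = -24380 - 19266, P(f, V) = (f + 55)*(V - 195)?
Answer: -368326/11 ≈ -33484.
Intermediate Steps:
Q(b, R) = b (Q(b, R) = (-5 + b) + 5 = b)
P(f, V) = (-195 + V)*(55 + f) (P(f, V) = (55 + f)*(-195 + V) = (-195 + V)*(55 + f))
T = -43646
T - P((K(-4) + 42)/(-5 + 38), Q(15, 6)) = -43646 - (-10725 - 195*(6 + 42)/(-5 + 38) + 55*15 + 15*((6 + 42)/(-5 + 38))) = -43646 - (-10725 - 9360/33 + 825 + 15*(48/33)) = -43646 - (-10725 - 9360/33 + 825 + 15*(48*(1/33))) = -43646 - (-10725 - 195*16/11 + 825 + 15*(16/11)) = -43646 - (-10725 - 3120/11 + 825 + 240/11) = -43646 - 1*(-111780/11) = -43646 + 111780/11 = -368326/11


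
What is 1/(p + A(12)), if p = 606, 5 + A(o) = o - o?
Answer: 1/601 ≈ 0.0016639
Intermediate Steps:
A(o) = -5 (A(o) = -5 + (o - o) = -5 + 0 = -5)
1/(p + A(12)) = 1/(606 - 5) = 1/601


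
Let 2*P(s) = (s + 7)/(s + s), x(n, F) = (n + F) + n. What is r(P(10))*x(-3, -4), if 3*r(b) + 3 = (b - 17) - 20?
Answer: 1583/12 ≈ 131.92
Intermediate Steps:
x(n, F) = F + 2*n (x(n, F) = (F + n) + n = F + 2*n)
P(s) = (7 + s)/(4*s) (P(s) = ((s + 7)/(s + s))/2 = ((7 + s)/((2*s)))/2 = ((7 + s)*(1/(2*s)))/2 = ((7 + s)/(2*s))/2 = (7 + s)/(4*s))
r(b) = -40/3 + b/3 (r(b) = -1 + ((b - 17) - 20)/3 = -1 + ((-17 + b) - 20)/3 = -1 + (-37 + b)/3 = -1 + (-37/3 + b/3) = -40/3 + b/3)
r(P(10))*x(-3, -4) = (-40/3 + ((¼)*(7 + 10)/10)/3)*(-4 + 2*(-3)) = (-40/3 + ((¼)*(⅒)*17)/3)*(-4 - 6) = (-40/3 + (⅓)*(17/40))*(-10) = (-40/3 + 17/120)*(-10) = -1583/120*(-10) = 1583/12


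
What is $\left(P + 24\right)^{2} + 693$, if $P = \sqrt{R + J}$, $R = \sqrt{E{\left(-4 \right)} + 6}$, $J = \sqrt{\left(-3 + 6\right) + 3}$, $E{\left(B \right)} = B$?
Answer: $693 + \left(24 + \sqrt{\sqrt{2} + \sqrt{6}}\right)^{2} \approx 1367.2$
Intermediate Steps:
$J = \sqrt{6}$ ($J = \sqrt{3 + 3} = \sqrt{6} \approx 2.4495$)
$R = \sqrt{2}$ ($R = \sqrt{-4 + 6} = \sqrt{2} \approx 1.4142$)
$P = \sqrt{\sqrt{2} + \sqrt{6}} \approx 1.9656$
$\left(P + 24\right)^{2} + 693 = \left(\sqrt{\sqrt{2} + \sqrt{6}} + 24\right)^{2} + 693 = \left(24 + \sqrt{\sqrt{2} + \sqrt{6}}\right)^{2} + 693 = 693 + \left(24 + \sqrt{\sqrt{2} + \sqrt{6}}\right)^{2}$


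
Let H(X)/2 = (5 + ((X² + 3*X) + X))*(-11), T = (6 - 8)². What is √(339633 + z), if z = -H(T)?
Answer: √340447 ≈ 583.48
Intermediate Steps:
T = 4 (T = (-2)² = 4)
H(X) = -110 - 88*X - 22*X² (H(X) = 2*((5 + ((X² + 3*X) + X))*(-11)) = 2*((5 + (X² + 4*X))*(-11)) = 2*((5 + X² + 4*X)*(-11)) = 2*(-55 - 44*X - 11*X²) = -110 - 88*X - 22*X²)
z = 814 (z = -(-110 - 88*4 - 22*4²) = -(-110 - 352 - 22*16) = -(-110 - 352 - 352) = -1*(-814) = 814)
√(339633 + z) = √(339633 + 814) = √340447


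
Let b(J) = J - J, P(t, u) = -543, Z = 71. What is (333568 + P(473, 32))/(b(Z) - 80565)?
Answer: -66605/16113 ≈ -4.1336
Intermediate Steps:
b(J) = 0
(333568 + P(473, 32))/(b(Z) - 80565) = (333568 - 543)/(0 - 80565) = 333025/(-80565) = 333025*(-1/80565) = -66605/16113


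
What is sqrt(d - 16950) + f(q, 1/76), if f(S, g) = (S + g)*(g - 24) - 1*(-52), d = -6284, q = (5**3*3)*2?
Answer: -103612471/5776 + I*sqrt(23234) ≈ -17938.0 + 152.43*I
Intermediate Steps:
q = 750 (q = (125*3)*2 = 375*2 = 750)
f(S, g) = 52 + (-24 + g)*(S + g) (f(S, g) = (S + g)*(-24 + g) + 52 = (-24 + g)*(S + g) + 52 = 52 + (-24 + g)*(S + g))
sqrt(d - 16950) + f(q, 1/76) = sqrt(-6284 - 16950) + (52 + (1/76)**2 - 24*750 - 24/76 + 750/76) = sqrt(-23234) + (52 + (1/76)**2 - 18000 - 24*1/76 + 750*(1/76)) = I*sqrt(23234) + (52 + 1/5776 - 18000 - 6/19 + 375/38) = I*sqrt(23234) - 103612471/5776 = -103612471/5776 + I*sqrt(23234)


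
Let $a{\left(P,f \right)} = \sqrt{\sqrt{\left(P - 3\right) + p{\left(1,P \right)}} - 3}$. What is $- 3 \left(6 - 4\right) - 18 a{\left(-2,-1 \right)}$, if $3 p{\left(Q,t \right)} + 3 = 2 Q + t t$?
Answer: $-6 - 18 \sqrt{-3 + 2 i} \approx -15.905 - 32.712 i$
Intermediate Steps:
$p{\left(Q,t \right)} = -1 + \frac{t^{2}}{3} + \frac{2 Q}{3}$ ($p{\left(Q,t \right)} = -1 + \frac{2 Q + t t}{3} = -1 + \frac{2 Q + t^{2}}{3} = -1 + \frac{t^{2} + 2 Q}{3} = -1 + \left(\frac{t^{2}}{3} + \frac{2 Q}{3}\right) = -1 + \frac{t^{2}}{3} + \frac{2 Q}{3}$)
$a{\left(P,f \right)} = \sqrt{-3 + \sqrt{- \frac{10}{3} + P + \frac{P^{2}}{3}}}$ ($a{\left(P,f \right)} = \sqrt{\sqrt{\left(P - 3\right) + \left(-1 + \frac{P^{2}}{3} + \frac{2}{3} \cdot 1\right)} - 3} = \sqrt{\sqrt{\left(-3 + P\right) + \left(-1 + \frac{P^{2}}{3} + \frac{2}{3}\right)} - 3} = \sqrt{\sqrt{\left(-3 + P\right) + \left(- \frac{1}{3} + \frac{P^{2}}{3}\right)} - 3} = \sqrt{\sqrt{- \frac{10}{3} + P + \frac{P^{2}}{3}} - 3} = \sqrt{-3 + \sqrt{- \frac{10}{3} + P + \frac{P^{2}}{3}}}$)
$- 3 \left(6 - 4\right) - 18 a{\left(-2,-1 \right)} = - 3 \left(6 - 4\right) - 18 \frac{\sqrt{-27 + 3 \sqrt{3} \sqrt{-10 + \left(-2\right)^{2} + 3 \left(-2\right)}}}{3} = \left(-3\right) 2 - 18 \frac{\sqrt{-27 + 3 \sqrt{3} \sqrt{-10 + 4 - 6}}}{3} = -6 - 18 \frac{\sqrt{-27 + 3 \sqrt{3} \sqrt{-12}}}{3} = -6 - 18 \frac{\sqrt{-27 + 3 \sqrt{3} \cdot 2 i \sqrt{3}}}{3} = -6 - 18 \frac{\sqrt{-27 + 18 i}}{3} = -6 - 6 \sqrt{-27 + 18 i}$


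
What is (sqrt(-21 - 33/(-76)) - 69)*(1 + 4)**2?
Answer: -1725 + 25*I*sqrt(29697)/38 ≈ -1725.0 + 113.37*I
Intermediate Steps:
(sqrt(-21 - 33/(-76)) - 69)*(1 + 4)**2 = (sqrt(-21 - 33*(-1/76)) - 69)*5**2 = (sqrt(-21 + 33/76) - 69)*25 = (sqrt(-1563/76) - 69)*25 = (I*sqrt(29697)/38 - 69)*25 = (-69 + I*sqrt(29697)/38)*25 = -1725 + 25*I*sqrt(29697)/38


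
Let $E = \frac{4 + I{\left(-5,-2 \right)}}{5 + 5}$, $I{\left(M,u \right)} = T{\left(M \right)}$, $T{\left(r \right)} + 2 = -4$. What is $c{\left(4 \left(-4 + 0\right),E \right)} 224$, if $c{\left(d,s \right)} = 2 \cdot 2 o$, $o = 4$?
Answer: $3584$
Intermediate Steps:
$T{\left(r \right)} = -6$ ($T{\left(r \right)} = -2 - 4 = -6$)
$I{\left(M,u \right)} = -6$
$E = - \frac{1}{5}$ ($E = \frac{4 - 6}{5 + 5} = - \frac{2}{10} = \left(-2\right) \frac{1}{10} = - \frac{1}{5} \approx -0.2$)
$c{\left(d,s \right)} = 16$ ($c{\left(d,s \right)} = 2 \cdot 2 \cdot 4 = 4 \cdot 4 = 16$)
$c{\left(4 \left(-4 + 0\right),E \right)} 224 = 16 \cdot 224 = 3584$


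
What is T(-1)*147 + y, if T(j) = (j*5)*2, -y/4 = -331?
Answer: -146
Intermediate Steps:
y = 1324 (y = -4*(-331) = 1324)
T(j) = 10*j (T(j) = (5*j)*2 = 10*j)
T(-1)*147 + y = (10*(-1))*147 + 1324 = -10*147 + 1324 = -1470 + 1324 = -146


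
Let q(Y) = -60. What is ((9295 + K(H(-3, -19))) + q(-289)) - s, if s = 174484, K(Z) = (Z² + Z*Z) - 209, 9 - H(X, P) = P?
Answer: -163890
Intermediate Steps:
H(X, P) = 9 - P
K(Z) = -209 + 2*Z² (K(Z) = (Z² + Z²) - 209 = 2*Z² - 209 = -209 + 2*Z²)
((9295 + K(H(-3, -19))) + q(-289)) - s = ((9295 + (-209 + 2*(9 - 1*(-19))²)) - 60) - 1*174484 = ((9295 + (-209 + 2*(9 + 19)²)) - 60) - 174484 = ((9295 + (-209 + 2*28²)) - 60) - 174484 = ((9295 + (-209 + 2*784)) - 60) - 174484 = ((9295 + (-209 + 1568)) - 60) - 174484 = ((9295 + 1359) - 60) - 174484 = (10654 - 60) - 174484 = 10594 - 174484 = -163890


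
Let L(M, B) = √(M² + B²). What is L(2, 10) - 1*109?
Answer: -109 + 2*√26 ≈ -98.802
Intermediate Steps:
L(M, B) = √(B² + M²)
L(2, 10) - 1*109 = √(10² + 2²) - 1*109 = √(100 + 4) - 109 = √104 - 109 = 2*√26 - 109 = -109 + 2*√26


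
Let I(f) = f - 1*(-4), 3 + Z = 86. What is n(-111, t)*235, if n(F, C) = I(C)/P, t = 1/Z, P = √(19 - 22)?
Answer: -26085*I*√3/83 ≈ -544.34*I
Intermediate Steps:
Z = 83 (Z = -3 + 86 = 83)
P = I*√3 (P = √(-3) = I*√3 ≈ 1.732*I)
I(f) = 4 + f (I(f) = f + 4 = 4 + f)
t = 1/83 ≈ 0.012048
n(F, C) = -I*√3*(4 + C)/3 (n(F, C) = (4 + C)/((I*√3)) = (4 + C)*(-I*√3/3) = -I*√3*(4 + C)/3)
n(-111, t)*235 = (I*√3*(-4 - 1*1/83)/3)*235 = (I*√3*(-4 - 1/83)/3)*235 = ((⅓)*I*√3*(-333/83))*235 = -111*I*√3/83*235 = -26085*I*√3/83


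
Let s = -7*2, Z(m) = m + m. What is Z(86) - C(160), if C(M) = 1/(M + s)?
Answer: 25111/146 ≈ 171.99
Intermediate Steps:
Z(m) = 2*m
s = -14
C(M) = 1/(-14 + M) (C(M) = 1/(M - 14) = 1/(-14 + M))
Z(86) - C(160) = 2*86 - 1/(-14 + 160) = 172 - 1/146 = 25111/146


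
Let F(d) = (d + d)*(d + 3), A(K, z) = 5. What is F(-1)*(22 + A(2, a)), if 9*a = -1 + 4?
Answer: -108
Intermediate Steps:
a = 1/3 (a = (-1 + 4)/9 = (1/9)*3 = 1/3 ≈ 0.33333)
F(d) = 2*d*(3 + d) (F(d) = (2*d)*(3 + d) = 2*d*(3 + d))
F(-1)*(22 + A(2, a)) = (2*(-1)*(3 - 1))*(22 + 5) = (2*(-1)*2)*27 = -4*27 = -108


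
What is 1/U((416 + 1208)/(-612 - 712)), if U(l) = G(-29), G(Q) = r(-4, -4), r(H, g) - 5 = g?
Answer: 1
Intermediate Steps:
r(H, g) = 5 + g
G(Q) = 1 (G(Q) = 5 - 4 = 1)
U(l) = 1
1/U((416 + 1208)/(-612 - 712)) = 1/1 = 1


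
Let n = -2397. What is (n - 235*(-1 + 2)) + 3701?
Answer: 1069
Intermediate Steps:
(n - 235*(-1 + 2)) + 3701 = (-2397 - 235*(-1 + 2)) + 3701 = (-2397 - 235) + 3701 = -2632 + 3701 = 1069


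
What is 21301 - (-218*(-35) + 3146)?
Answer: 10525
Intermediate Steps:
21301 - (-218*(-35) + 3146) = 21301 - (7630 + 3146) = 21301 - 1*10776 = 21301 - 10776 = 10525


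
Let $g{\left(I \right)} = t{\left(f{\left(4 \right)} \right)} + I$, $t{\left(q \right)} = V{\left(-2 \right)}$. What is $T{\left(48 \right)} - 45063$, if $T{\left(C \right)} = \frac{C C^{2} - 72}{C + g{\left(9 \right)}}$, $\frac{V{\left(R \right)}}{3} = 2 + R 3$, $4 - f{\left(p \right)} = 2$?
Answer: $-42607$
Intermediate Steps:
$f{\left(p \right)} = 2$ ($f{\left(p \right)} = 4 - 2 = 2$)
$V{\left(R \right)} = 6 + 9 R$ ($V{\left(R \right)} = 3 \left(2 + R 3\right) = 3 \left(2 + 3 R\right) = 6 + 9 R$)
$t{\left(q \right)} = -12$ ($t{\left(q \right)} = 6 + 9 \left(-2\right) = 6 - 18 = -12$)
$g{\left(I \right)} = -12 + I$
$T{\left(C \right)} = \frac{-72 + C^{3}}{-3 + C}$ ($T{\left(C \right)} = \frac{C C^{2} - 72}{C + \left(-12 + 9\right)} = \frac{C^{3} - 72}{C - 3} = \frac{-72 + C^{3}}{-3 + C}$)
$T{\left(48 \right)} - 45063 = \frac{-72 + 48^{3}}{-3 + 48} - 45063 = \frac{-72 + 110592}{45} - 45063 = \frac{1}{45} \cdot 110520 - 45063 = 2456 - 45063 = -42607$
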